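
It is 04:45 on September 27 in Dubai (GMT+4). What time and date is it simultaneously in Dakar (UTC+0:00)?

00:45 on September 27

In UTC: 04:45 − 4:00 = 00:45 on Sep 27.
Dakar is UTC+0, so it is 00:45 on Sep 27.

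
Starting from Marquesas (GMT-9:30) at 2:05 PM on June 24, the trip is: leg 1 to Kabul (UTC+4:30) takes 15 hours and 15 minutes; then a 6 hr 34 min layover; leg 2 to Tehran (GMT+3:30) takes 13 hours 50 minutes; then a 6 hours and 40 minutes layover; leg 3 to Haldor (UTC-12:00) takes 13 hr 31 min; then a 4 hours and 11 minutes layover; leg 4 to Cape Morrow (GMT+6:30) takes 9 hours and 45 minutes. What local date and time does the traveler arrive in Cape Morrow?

3:51 AM on Jun 28

Convert departure to UTC: 2:05 PM + 9:30 = 11:35 PM UTC on Jun 24.
Add 15 hours and 15 minutes leg 1 → 2:50 PM UTC (Jun 25).
Add 6 hours and 34 minutes layover in Kabul → 9:24 PM UTC.
Add 13 hours and 50 minutes leg 2 → 11:14 AM UTC (Jun 26).
Add 6 hours and 40 minutes layover in Tehran → 5:54 PM UTC.
Add 13 hours 31 minutes leg 3 → 7:25 AM UTC (Jun 27).
Add 4 hours and 11 minutes layover in Haldor → 11:36 AM UTC.
Add 9 hours 45 minutes leg 4 → 9:21 PM UTC.
Cape Morrow is UTC+6:30, so local arrival = 9:21 PM + 6:30 = 3:51 AM on Jun 28.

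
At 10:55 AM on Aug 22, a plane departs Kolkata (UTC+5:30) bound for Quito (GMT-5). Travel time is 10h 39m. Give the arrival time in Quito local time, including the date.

11:04 AM on August 22

Convert departure to UTC: 10:55 AM − 5:30 = 5:25 AM UTC on Aug 22.
Add 10 hours 39 minutes travel time → 4:04 PM UTC.
Quito is UTC−5:00, so local arrival = 4:04 PM − 5:00 = 11:04 AM on Aug 22.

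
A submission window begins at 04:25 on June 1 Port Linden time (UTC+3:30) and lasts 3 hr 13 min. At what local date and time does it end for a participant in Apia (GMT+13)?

17:08 on Jun 1

Apia is 9:30 ahead of Port Linden.
After 3 hours 13 minutes it is 07:38 in Port Linden.
Shift by the zone difference: 07:38 + 9:30 = 17:08 on Jun 1 in Apia.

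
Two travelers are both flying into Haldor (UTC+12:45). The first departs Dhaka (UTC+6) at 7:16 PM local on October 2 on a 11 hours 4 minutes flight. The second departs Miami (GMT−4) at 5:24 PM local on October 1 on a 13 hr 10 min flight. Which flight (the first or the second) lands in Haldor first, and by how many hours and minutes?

the second, by 13 hours 46 minutes

Flight 1 in UTC: 7:16 PM − 6:00 = 1:16 PM on Oct 2.
+11 hours and 4 minutes → arrive 12:20 AM UTC on Oct 3.
Flight 2 in UTC: 5:24 PM + 4:00 = 9:24 PM on Oct 1.
+13 hours 10 minutes → arrive 10:34 AM UTC on Oct 2.
Flight 2 lands earlier by 13 hours 46 minutes.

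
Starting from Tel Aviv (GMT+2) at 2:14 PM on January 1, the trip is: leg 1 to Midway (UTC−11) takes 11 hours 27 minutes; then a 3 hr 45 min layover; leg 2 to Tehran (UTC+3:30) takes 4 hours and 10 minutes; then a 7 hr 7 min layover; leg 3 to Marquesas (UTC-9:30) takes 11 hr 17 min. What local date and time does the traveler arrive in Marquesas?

4:30 PM on Jan 2

Convert departure to UTC: 2:14 PM − 2:00 = 12:14 PM UTC on Jan 1.
Add 11 hours and 27 minutes leg 1 → 11:41 PM UTC.
Add 3 hours and 45 minutes layover in Midway → 3:26 AM UTC (Jan 2).
Add 4 hours and 10 minutes leg 2 → 7:36 AM UTC.
Add 7 hours and 7 minutes layover in Tehran → 2:43 PM UTC.
Add 11 hours and 17 minutes leg 3 → 2:00 AM UTC (Jan 3).
Marquesas is UTC−9:30, so local arrival = 2:00 AM − 9:30 = 4:30 PM on Jan 2.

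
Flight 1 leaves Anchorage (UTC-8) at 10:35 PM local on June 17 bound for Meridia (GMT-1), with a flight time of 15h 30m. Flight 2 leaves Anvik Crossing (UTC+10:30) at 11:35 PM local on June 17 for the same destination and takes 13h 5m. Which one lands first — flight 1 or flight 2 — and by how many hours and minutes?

Flight 1 in UTC: 10:35 PM + 8:00 = 6:35 AM on Jun 18.
+15 hours and 30 minutes → arrive 10:05 PM UTC on Jun 18.
Flight 2 in UTC: 11:35 PM − 10:30 = 1:05 PM on Jun 17.
+13 hours and 5 minutes → arrive 2:10 AM UTC on Jun 18.
Flight 2 lands earlier by 19 hours 55 minutes.

the second, by 19 hours 55 minutes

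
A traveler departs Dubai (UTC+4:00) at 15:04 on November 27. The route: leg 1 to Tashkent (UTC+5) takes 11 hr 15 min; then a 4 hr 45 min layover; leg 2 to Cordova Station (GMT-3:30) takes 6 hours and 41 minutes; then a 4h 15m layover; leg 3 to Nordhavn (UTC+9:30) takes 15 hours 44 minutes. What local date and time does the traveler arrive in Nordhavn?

Convert departure to UTC: 15:04 − 4:00 = 11:04 UTC on Nov 27.
Add 11 hours and 15 minutes leg 1 → 22:19 UTC.
Add 4 hours and 45 minutes layover in Tashkent → 03:04 UTC (Nov 28).
Add 6 hours 41 minutes leg 2 → 09:45 UTC.
Add 4 hours and 15 minutes layover in Cordova Station → 14:00 UTC.
Add 15 hours and 44 minutes leg 3 → 05:44 UTC (Nov 29).
Nordhavn is UTC+9:30, so local arrival = 05:44 + 9:30 = 15:14 on Nov 29.

15:14 on November 29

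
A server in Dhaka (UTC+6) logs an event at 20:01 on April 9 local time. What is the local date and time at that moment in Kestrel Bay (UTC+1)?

15:01 on April 9

In UTC: 20:01 − 6:00 = 14:01 on Apr 9.
Kestrel Bay is UTC+1:00: 14:01 + 1:00 = 15:01 on Apr 9.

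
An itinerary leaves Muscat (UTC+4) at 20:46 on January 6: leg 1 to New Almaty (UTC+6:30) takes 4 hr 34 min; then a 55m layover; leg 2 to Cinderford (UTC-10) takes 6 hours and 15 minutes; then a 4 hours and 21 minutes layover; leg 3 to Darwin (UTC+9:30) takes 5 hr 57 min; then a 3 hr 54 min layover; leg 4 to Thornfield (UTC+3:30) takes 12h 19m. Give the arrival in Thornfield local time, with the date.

Convert departure to UTC: 20:46 − 4:00 = 16:46 UTC on Jan 6.
Add 4 hours and 34 minutes leg 1 → 21:20 UTC.
Add 55 minutes layover in New Almaty → 22:15 UTC.
Add 6 hours 15 minutes leg 2 → 04:30 UTC (Jan 7).
Add 4 hours and 21 minutes layover in Cinderford → 08:51 UTC.
Add 5 hours 57 minutes leg 3 → 14:48 UTC.
Add 3 hours 54 minutes layover in Darwin → 18:42 UTC.
Add 12 hours 19 minutes leg 4 → 07:01 UTC (Jan 8).
Thornfield is UTC+3:30, so local arrival = 07:01 + 3:30 = 10:31 on Jan 8.

10:31 on January 8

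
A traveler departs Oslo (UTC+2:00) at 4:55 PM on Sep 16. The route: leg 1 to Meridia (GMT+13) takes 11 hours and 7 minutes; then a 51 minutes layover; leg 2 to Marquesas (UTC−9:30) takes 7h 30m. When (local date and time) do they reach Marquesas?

12:53 AM on Sep 17

Convert departure to UTC: 4:55 PM − 2:00 = 2:55 PM UTC on Sep 16.
Add 11 hours 7 minutes leg 1 → 2:02 AM UTC (Sep 17).
Add 51 minutes layover in Meridia → 2:53 AM UTC.
Add 7 hours 30 minutes leg 2 → 10:23 AM UTC.
Marquesas is UTC−9:30, so local arrival = 10:23 AM − 9:30 = 12:53 AM on Sep 17.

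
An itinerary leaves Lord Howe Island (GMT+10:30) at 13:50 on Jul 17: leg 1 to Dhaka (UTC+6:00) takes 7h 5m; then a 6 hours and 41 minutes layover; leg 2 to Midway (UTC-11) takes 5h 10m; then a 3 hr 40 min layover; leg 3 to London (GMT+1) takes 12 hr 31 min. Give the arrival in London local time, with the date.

Convert departure to UTC: 13:50 − 10:30 = 03:20 UTC on Jul 17.
Add 7 hours and 5 minutes leg 1 → 10:25 UTC.
Add 6 hours 41 minutes layover in Dhaka → 17:06 UTC.
Add 5 hours and 10 minutes leg 2 → 22:16 UTC.
Add 3 hours and 40 minutes layover in Midway → 01:56 UTC (Jul 18).
Add 12 hours and 31 minutes leg 3 → 14:27 UTC.
London is UTC+1:00, so local arrival = 14:27 + 1:00 = 15:27 on Jul 18.

15:27 on July 18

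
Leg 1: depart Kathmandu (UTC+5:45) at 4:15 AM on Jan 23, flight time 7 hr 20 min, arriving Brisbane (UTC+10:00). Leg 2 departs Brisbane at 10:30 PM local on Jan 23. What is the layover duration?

Convert departure to UTC: 4:15 AM − 5:45 = 10:30 PM UTC on Jan 22.
Add 7 hours 20 minutes flight time → 5:50 AM UTC (Jan 23).
Brisbane is UTC+10:00, so local arrival = 5:50 AM + 10:00 = 3:50 PM on Jan 23.
Layover = 10:30 PM − 3:50 PM = 6 hours 40 minutes.

6 hours 40 minutes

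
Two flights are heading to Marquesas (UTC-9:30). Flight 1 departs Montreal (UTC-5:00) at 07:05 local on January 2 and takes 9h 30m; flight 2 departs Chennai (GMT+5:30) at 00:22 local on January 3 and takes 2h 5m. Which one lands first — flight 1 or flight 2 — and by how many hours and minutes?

Flight 1 in UTC: 07:05 + 5:00 = 12:05 on Jan 2.
+9 hours and 30 minutes → arrive 21:35 UTC on Jan 2.
Flight 2 in UTC: 00:22 − 5:30 = 18:52 on Jan 2.
+2 hours 5 minutes → arrive 20:57 UTC on Jan 2.
Flight 2 lands earlier by 38 minutes.

the second, by 38 minutes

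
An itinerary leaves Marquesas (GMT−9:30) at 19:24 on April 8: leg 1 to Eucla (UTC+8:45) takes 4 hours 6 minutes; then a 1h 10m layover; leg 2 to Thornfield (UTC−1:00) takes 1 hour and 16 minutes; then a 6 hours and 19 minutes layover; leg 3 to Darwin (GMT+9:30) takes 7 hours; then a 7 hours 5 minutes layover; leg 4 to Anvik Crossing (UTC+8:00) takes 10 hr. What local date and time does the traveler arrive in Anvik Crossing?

01:50 on April 11

Convert departure to UTC: 19:24 + 9:30 = 04:54 UTC on Apr 9.
Add 4 hours 6 minutes leg 1 → 09:00 UTC.
Add 1 hour 10 minutes layover in Eucla → 10:10 UTC.
Add 1 hour 16 minutes leg 2 → 11:26 UTC.
Add 6 hours 19 minutes layover in Thornfield → 17:45 UTC.
Add 7 hours leg 3 → 00:45 UTC (Apr 10).
Add 7 hours and 5 minutes layover in Darwin → 07:50 UTC.
Add 10 hours leg 4 → 17:50 UTC.
Anvik Crossing is UTC+8:00, so local arrival = 17:50 + 8:00 = 01:50 on Apr 11.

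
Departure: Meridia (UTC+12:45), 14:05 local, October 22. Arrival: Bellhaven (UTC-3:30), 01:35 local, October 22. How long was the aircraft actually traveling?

3 hours 45 minutes

Departure in UTC: 14:05 − 12:45 = 01:20 on Oct 22.
Arrival in UTC: 01:35 + 3:30 = 05:05 on Oct 22.
Elapsed = 05:05 − 01:20 = 3 hours 45 minutes.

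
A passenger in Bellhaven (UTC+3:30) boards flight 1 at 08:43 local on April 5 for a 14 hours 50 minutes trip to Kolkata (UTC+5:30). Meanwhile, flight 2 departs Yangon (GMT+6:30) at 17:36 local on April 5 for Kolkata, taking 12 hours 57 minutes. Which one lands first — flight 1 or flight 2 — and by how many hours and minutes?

Flight 1 in UTC: 08:43 − 3:30 = 05:13 on Apr 5.
+14 hours and 50 minutes → arrive 20:03 UTC on Apr 5.
Flight 2 in UTC: 17:36 − 6:30 = 11:06 on Apr 5.
+12 hours and 57 minutes → arrive 00:03 UTC on Apr 6.
Flight 1 lands earlier by 4 hours.

the first, by 4 hours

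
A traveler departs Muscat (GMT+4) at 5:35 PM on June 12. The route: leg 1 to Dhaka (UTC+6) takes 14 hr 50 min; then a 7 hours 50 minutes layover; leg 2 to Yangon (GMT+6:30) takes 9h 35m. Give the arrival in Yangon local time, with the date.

4:20 AM on June 14

Convert departure to UTC: 5:35 PM − 4:00 = 1:35 PM UTC on Jun 12.
Add 14 hours 50 minutes leg 1 → 4:25 AM UTC (Jun 13).
Add 7 hours and 50 minutes layover in Dhaka → 12:15 PM UTC.
Add 9 hours and 35 minutes leg 2 → 9:50 PM UTC.
Yangon is UTC+6:30, so local arrival = 9:50 PM + 6:30 = 4:20 AM on Jun 14.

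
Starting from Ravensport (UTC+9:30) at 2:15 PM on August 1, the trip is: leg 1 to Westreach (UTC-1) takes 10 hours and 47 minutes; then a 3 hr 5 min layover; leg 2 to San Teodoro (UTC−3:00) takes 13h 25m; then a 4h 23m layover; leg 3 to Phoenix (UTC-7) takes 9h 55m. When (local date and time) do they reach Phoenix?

Convert departure to UTC: 2:15 PM − 9:30 = 4:45 AM UTC on Aug 1.
Add 10 hours 47 minutes leg 1 → 3:32 PM UTC.
Add 3 hours and 5 minutes layover in Westreach → 6:37 PM UTC.
Add 13 hours 25 minutes leg 2 → 8:02 AM UTC (Aug 2).
Add 4 hours 23 minutes layover in San Teodoro → 12:25 PM UTC.
Add 9 hours and 55 minutes leg 3 → 10:20 PM UTC.
Phoenix is UTC−7:00, so local arrival = 10:20 PM − 7:00 = 3:20 PM on Aug 2.

3:20 PM on August 2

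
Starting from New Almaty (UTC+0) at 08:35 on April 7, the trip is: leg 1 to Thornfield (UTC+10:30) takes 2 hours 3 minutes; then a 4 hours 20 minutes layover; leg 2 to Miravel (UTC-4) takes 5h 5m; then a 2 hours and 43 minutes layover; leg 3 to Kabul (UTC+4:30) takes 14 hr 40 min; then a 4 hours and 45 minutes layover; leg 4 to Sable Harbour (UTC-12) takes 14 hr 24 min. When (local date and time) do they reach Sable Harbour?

New Almaty is at UTC+0, so departure is already 08:35 UTC on Apr 7.
Add 2 hours 3 minutes leg 1 → 10:38 UTC.
Add 4 hours and 20 minutes layover in Thornfield → 14:58 UTC.
Add 5 hours 5 minutes leg 2 → 20:03 UTC.
Add 2 hours 43 minutes layover in Miravel → 22:46 UTC.
Add 14 hours 40 minutes leg 3 → 13:26 UTC (Apr 8).
Add 4 hours and 45 minutes layover in Kabul → 18:11 UTC.
Add 14 hours 24 minutes leg 4 → 08:35 UTC (Apr 9).
Sable Harbour is UTC−12:00, so local arrival = 08:35 − 12:00 = 20:35 on Apr 8.

20:35 on April 8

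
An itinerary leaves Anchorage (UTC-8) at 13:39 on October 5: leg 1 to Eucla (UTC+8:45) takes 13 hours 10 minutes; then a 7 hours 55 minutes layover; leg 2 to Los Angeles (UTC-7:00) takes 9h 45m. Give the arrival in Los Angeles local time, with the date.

Convert departure to UTC: 13:39 + 8:00 = 21:39 UTC on Oct 5.
Add 13 hours 10 minutes leg 1 → 10:49 UTC (Oct 6).
Add 7 hours 55 minutes layover in Eucla → 18:44 UTC.
Add 9 hours 45 minutes leg 2 → 04:29 UTC (Oct 7).
Los Angeles is UTC−7:00, so local arrival = 04:29 − 7:00 = 21:29 on Oct 6.

21:29 on October 6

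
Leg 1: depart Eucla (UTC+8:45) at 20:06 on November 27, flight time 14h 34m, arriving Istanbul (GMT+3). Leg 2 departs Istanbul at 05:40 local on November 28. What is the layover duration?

45 minutes

Convert departure to UTC: 20:06 − 8:45 = 11:21 UTC on Nov 27.
Add 14 hours and 34 minutes flight time → 01:55 UTC (Nov 28).
Istanbul is UTC+3:00, so local arrival = 01:55 + 3:00 = 04:55 on Nov 28.
Layover = 05:40 − 04:55 = 45 minutes.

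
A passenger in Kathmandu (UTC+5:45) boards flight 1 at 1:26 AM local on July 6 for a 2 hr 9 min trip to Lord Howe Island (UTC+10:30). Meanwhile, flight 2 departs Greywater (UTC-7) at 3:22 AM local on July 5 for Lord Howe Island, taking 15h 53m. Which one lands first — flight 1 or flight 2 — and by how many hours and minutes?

Flight 1 in UTC: 1:26 AM − 5:45 = 7:41 PM on Jul 5.
+2 hours and 9 minutes → arrive 9:50 PM UTC on Jul 5.
Flight 2 in UTC: 3:22 AM + 7:00 = 10:22 AM on Jul 5.
+15 hours and 53 minutes → arrive 2:15 AM UTC on Jul 6.
Flight 1 lands earlier by 4 hours 25 minutes.

the first, by 4 hours 25 minutes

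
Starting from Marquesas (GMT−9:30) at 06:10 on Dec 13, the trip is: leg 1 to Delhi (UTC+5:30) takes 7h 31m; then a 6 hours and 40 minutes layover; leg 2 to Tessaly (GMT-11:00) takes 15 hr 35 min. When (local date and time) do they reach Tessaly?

Convert departure to UTC: 06:10 + 9:30 = 15:40 UTC on Dec 13.
Add 7 hours 31 minutes leg 1 → 23:11 UTC.
Add 6 hours 40 minutes layover in Delhi → 05:51 UTC (Dec 14).
Add 15 hours and 35 minutes leg 2 → 21:26 UTC.
Tessaly is UTC−11:00, so local arrival = 21:26 − 11:00 = 10:26 on Dec 14.

10:26 on December 14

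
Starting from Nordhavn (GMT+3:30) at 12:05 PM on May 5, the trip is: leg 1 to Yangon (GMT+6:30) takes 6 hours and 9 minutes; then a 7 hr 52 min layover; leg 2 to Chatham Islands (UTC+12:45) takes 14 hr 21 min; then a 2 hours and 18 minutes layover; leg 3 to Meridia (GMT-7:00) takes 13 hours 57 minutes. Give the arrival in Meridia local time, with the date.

Convert departure to UTC: 12:05 PM − 3:30 = 8:35 AM UTC on May 5.
Add 6 hours 9 minutes leg 1 → 2:44 PM UTC.
Add 7 hours and 52 minutes layover in Yangon → 10:36 PM UTC.
Add 14 hours and 21 minutes leg 2 → 12:57 PM UTC (May 6).
Add 2 hours 18 minutes layover in Chatham Islands → 3:15 PM UTC.
Add 13 hours and 57 minutes leg 3 → 5:12 AM UTC (May 7).
Meridia is UTC−7:00, so local arrival = 5:12 AM − 7:00 = 10:12 PM on May 6.

10:12 PM on May 6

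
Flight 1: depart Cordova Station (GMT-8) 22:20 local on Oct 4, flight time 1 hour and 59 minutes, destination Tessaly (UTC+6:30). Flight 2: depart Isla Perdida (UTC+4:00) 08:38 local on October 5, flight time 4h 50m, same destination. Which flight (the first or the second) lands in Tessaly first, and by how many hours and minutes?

Flight 1 in UTC: 22:20 + 8:00 = 06:20 on Oct 5.
+1 hour and 59 minutes → arrive 08:19 UTC on Oct 5.
Flight 2 in UTC: 08:38 − 4:00 = 04:38 on Oct 5.
+4 hours and 50 minutes → arrive 09:28 UTC on Oct 5.
Flight 1 lands earlier by 1 hour 9 minutes.

the first, by 1 hour 9 minutes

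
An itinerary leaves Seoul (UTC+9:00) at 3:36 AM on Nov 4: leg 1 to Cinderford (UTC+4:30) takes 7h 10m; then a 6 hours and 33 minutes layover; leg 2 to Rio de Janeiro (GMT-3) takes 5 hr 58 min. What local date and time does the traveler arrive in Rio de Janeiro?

Convert departure to UTC: 3:36 AM − 9:00 = 6:36 PM UTC on Nov 3.
Add 7 hours and 10 minutes leg 1 → 1:46 AM UTC (Nov 4).
Add 6 hours and 33 minutes layover in Cinderford → 8:19 AM UTC.
Add 5 hours 58 minutes leg 2 → 2:17 PM UTC.
Rio de Janeiro is UTC−3:00, so local arrival = 2:17 PM − 3:00 = 11:17 AM on Nov 4.

11:17 AM on November 4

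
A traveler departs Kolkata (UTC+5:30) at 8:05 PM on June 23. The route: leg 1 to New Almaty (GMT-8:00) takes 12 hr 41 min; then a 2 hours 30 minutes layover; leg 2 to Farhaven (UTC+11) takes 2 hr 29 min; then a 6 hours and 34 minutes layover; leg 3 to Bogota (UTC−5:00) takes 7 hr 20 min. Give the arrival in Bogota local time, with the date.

5:09 PM on June 24

Convert departure to UTC: 8:05 PM − 5:30 = 2:35 PM UTC on Jun 23.
Add 12 hours and 41 minutes leg 1 → 3:16 AM UTC (Jun 24).
Add 2 hours and 30 minutes layover in New Almaty → 5:46 AM UTC.
Add 2 hours 29 minutes leg 2 → 8:15 AM UTC.
Add 6 hours 34 minutes layover in Farhaven → 2:49 PM UTC.
Add 7 hours and 20 minutes leg 3 → 10:09 PM UTC.
Bogota is UTC−5:00, so local arrival = 10:09 PM − 5:00 = 5:09 PM on Jun 24.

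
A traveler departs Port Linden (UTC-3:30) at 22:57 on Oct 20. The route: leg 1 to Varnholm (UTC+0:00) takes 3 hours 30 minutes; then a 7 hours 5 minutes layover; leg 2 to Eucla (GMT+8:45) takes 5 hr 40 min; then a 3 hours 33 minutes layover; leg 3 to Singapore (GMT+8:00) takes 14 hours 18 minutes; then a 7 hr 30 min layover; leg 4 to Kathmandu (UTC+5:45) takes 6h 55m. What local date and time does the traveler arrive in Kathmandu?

Convert departure to UTC: 22:57 + 3:30 = 02:27 UTC on Oct 21.
Add 3 hours 30 minutes leg 1 → 05:57 UTC.
Add 7 hours 5 minutes layover in Varnholm → 13:02 UTC.
Add 5 hours 40 minutes leg 2 → 18:42 UTC.
Add 3 hours and 33 minutes layover in Eucla → 22:15 UTC.
Add 14 hours and 18 minutes leg 3 → 12:33 UTC (Oct 22).
Add 7 hours and 30 minutes layover in Singapore → 20:03 UTC.
Add 6 hours and 55 minutes leg 4 → 02:58 UTC (Oct 23).
Kathmandu is UTC+5:45, so local arrival = 02:58 + 5:45 = 08:43 on Oct 23.

08:43 on October 23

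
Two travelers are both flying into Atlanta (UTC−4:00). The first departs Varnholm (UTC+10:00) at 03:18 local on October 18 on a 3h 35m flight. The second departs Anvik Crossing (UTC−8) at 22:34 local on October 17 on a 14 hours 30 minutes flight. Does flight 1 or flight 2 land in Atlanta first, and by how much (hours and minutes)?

the first, by 24 hours 11 minutes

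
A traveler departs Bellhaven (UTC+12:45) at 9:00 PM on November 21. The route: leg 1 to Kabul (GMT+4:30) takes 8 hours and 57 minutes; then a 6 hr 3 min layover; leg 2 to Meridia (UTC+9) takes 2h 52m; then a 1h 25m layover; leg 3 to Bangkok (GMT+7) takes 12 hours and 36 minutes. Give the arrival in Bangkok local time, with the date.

Convert departure to UTC: 9:00 PM − 12:45 = 8:15 AM UTC on Nov 21.
Add 8 hours and 57 minutes leg 1 → 5:12 PM UTC.
Add 6 hours 3 minutes layover in Kabul → 11:15 PM UTC.
Add 2 hours and 52 minutes leg 2 → 2:07 AM UTC (Nov 22).
Add 1 hour and 25 minutes layover in Meridia → 3:32 AM UTC.
Add 12 hours 36 minutes leg 3 → 4:08 PM UTC.
Bangkok is UTC+7:00, so local arrival = 4:08 PM + 7:00 = 11:08 PM on Nov 22.

11:08 PM on Nov 22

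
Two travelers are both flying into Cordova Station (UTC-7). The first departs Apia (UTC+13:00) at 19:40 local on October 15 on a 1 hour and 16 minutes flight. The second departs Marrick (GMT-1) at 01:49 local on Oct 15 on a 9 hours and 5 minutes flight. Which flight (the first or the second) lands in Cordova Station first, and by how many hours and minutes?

the first, by 3 hours 58 minutes

Flight 1 in UTC: 19:40 − 13:00 = 06:40 on Oct 15.
+1 hour and 16 minutes → arrive 07:56 UTC on Oct 15.
Flight 2 in UTC: 01:49 + 1:00 = 02:49 on Oct 15.
+9 hours 5 minutes → arrive 11:54 UTC on Oct 15.
Flight 1 lands earlier by 3 hours 58 minutes.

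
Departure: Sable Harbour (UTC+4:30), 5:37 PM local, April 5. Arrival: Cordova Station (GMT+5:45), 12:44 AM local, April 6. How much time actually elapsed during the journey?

5 hours 52 minutes

Cordova Station is 1:15 ahead of Sable Harbour.
Clock-face elapsed time (ignoring zones) is 7 hours 7 minutes.
Actual elapsed = 7 hours 7 minutes − 1:15 = 5 hours 52 minutes.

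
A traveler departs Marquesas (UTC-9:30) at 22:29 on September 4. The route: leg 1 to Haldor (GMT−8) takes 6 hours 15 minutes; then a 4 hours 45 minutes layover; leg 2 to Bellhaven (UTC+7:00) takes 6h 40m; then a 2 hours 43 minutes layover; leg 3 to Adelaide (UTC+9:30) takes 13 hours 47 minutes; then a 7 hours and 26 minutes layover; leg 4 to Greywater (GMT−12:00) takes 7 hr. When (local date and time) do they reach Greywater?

Convert departure to UTC: 22:29 + 9:30 = 07:59 UTC on Sep 5.
Add 6 hours 15 minutes leg 1 → 14:14 UTC.
Add 4 hours and 45 minutes layover in Haldor → 18:59 UTC.
Add 6 hours and 40 minutes leg 2 → 01:39 UTC (Sep 6).
Add 2 hours 43 minutes layover in Bellhaven → 04:22 UTC.
Add 13 hours and 47 minutes leg 3 → 18:09 UTC.
Add 7 hours 26 minutes layover in Adelaide → 01:35 UTC (Sep 7).
Add 7 hours leg 4 → 08:35 UTC.
Greywater is UTC−12:00, so local arrival = 08:35 − 12:00 = 20:35 on Sep 6.

20:35 on Sep 6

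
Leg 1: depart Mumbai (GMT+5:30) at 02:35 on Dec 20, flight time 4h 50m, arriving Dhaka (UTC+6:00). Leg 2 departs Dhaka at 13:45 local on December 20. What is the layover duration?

Convert departure to UTC: 02:35 − 5:30 = 21:05 UTC on Dec 19.
Add 4 hours and 50 minutes flight time → 01:55 UTC (Dec 20).
Dhaka is UTC+6:00, so local arrival = 01:55 + 6:00 = 07:55 on Dec 20.
Layover = 13:45 − 07:55 = 5 hours 50 minutes.

5 hours 50 minutes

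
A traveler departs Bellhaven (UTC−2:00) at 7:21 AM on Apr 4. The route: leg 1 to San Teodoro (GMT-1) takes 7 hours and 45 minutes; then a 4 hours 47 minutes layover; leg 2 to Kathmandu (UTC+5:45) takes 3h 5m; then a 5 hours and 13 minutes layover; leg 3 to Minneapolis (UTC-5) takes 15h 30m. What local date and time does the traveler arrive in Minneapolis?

Convert departure to UTC: 7:21 AM + 2:00 = 9:21 AM UTC on Apr 4.
Add 7 hours and 45 minutes leg 1 → 5:06 PM UTC.
Add 4 hours 47 minutes layover in San Teodoro → 9:53 PM UTC.
Add 3 hours 5 minutes leg 2 → 12:58 AM UTC (Apr 5).
Add 5 hours and 13 minutes layover in Kathmandu → 6:11 AM UTC.
Add 15 hours and 30 minutes leg 3 → 9:41 PM UTC.
Minneapolis is UTC−5:00, so local arrival = 9:41 PM − 5:00 = 4:41 PM on Apr 5.

4:41 PM on April 5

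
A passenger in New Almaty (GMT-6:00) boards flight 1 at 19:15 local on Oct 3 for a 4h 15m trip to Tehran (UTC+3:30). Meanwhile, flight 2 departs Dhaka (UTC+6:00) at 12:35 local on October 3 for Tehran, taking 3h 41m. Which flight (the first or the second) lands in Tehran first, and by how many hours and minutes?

the second, by 19 hours 14 minutes

Flight 1 in UTC: 19:15 + 6:00 = 01:15 on Oct 4.
+4 hours 15 minutes → arrive 05:30 UTC on Oct 4.
Flight 2 in UTC: 12:35 − 6:00 = 06:35 on Oct 3.
+3 hours 41 minutes → arrive 10:16 UTC on Oct 3.
Flight 2 lands earlier by 19 hours 14 minutes.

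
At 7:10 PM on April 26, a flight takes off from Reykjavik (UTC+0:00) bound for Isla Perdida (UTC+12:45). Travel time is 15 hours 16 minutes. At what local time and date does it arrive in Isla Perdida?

11:11 PM on Apr 27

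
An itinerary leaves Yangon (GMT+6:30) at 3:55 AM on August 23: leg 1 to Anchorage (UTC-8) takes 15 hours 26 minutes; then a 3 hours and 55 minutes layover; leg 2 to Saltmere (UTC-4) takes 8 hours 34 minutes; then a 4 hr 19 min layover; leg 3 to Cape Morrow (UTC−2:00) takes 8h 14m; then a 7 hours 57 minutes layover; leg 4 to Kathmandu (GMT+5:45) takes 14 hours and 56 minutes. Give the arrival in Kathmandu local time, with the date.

6:31 PM on August 25

Convert departure to UTC: 3:55 AM − 6:30 = 9:25 PM UTC on Aug 22.
Add 15 hours 26 minutes leg 1 → 12:51 PM UTC (Aug 23).
Add 3 hours 55 minutes layover in Anchorage → 4:46 PM UTC.
Add 8 hours and 34 minutes leg 2 → 1:20 AM UTC (Aug 24).
Add 4 hours and 19 minutes layover in Saltmere → 5:39 AM UTC.
Add 8 hours 14 minutes leg 3 → 1:53 PM UTC.
Add 7 hours 57 minutes layover in Cape Morrow → 9:50 PM UTC.
Add 14 hours and 56 minutes leg 4 → 12:46 PM UTC (Aug 25).
Kathmandu is UTC+5:45, so local arrival = 12:46 PM + 5:45 = 6:31 PM on Aug 25.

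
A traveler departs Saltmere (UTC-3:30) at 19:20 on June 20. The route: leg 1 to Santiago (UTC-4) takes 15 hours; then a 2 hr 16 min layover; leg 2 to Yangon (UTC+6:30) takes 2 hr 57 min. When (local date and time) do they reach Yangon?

Convert departure to UTC: 19:20 + 3:30 = 22:50 UTC on Jun 20.
Add 15 hours leg 1 → 13:50 UTC (Jun 21).
Add 2 hours and 16 minutes layover in Santiago → 16:06 UTC.
Add 2 hours 57 minutes leg 2 → 19:03 UTC.
Yangon is UTC+6:30, so local arrival = 19:03 + 6:30 = 01:33 on Jun 22.

01:33 on June 22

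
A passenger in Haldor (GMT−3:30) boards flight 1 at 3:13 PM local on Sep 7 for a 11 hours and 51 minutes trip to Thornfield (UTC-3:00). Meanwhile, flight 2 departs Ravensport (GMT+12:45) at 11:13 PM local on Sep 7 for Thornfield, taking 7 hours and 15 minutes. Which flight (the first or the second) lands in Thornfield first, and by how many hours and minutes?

Flight 1 in UTC: 3:13 PM + 3:30 = 6:43 PM on Sep 7.
+11 hours 51 minutes → arrive 6:34 AM UTC on Sep 8.
Flight 2 in UTC: 11:13 PM − 12:45 = 10:28 AM on Sep 7.
+7 hours 15 minutes → arrive 5:43 PM UTC on Sep 7.
Flight 2 lands earlier by 12 hours 51 minutes.

the second, by 12 hours 51 minutes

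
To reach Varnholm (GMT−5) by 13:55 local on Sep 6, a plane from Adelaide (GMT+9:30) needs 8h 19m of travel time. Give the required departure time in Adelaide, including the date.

Target arrival in UTC: 13:55 + 5:00 = 18:55 on Sep 6.
Subtract 8 hours and 19 minutes → departure 10:36 UTC on Sep 6.
Adelaide is UTC+9:30: 10:36 + 9:30 = 20:06 on Sep 6.

20:06 on September 6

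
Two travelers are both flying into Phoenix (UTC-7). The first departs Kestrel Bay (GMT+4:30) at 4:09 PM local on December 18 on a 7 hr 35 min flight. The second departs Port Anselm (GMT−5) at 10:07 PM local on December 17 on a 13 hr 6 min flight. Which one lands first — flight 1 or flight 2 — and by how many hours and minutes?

the second, by 3 hours 1 minute

Flight 1 in UTC: 4:09 PM − 4:30 = 11:39 AM on Dec 18.
+7 hours 35 minutes → arrive 7:14 PM UTC on Dec 18.
Flight 2 in UTC: 10:07 PM + 5:00 = 3:07 AM on Dec 18.
+13 hours 6 minutes → arrive 4:13 PM UTC on Dec 18.
Flight 2 lands earlier by 3 hours 1 minute.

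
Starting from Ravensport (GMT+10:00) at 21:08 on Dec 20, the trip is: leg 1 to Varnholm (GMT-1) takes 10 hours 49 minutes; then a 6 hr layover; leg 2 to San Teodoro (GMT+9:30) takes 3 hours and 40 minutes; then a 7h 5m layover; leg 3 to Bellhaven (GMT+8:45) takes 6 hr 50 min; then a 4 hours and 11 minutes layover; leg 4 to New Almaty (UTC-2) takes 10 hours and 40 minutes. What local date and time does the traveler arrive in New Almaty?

10:23 on December 22

Convert departure to UTC: 21:08 − 10:00 = 11:08 UTC on Dec 20.
Add 10 hours and 49 minutes leg 1 → 21:57 UTC.
Add 6 hours layover in Varnholm → 03:57 UTC (Dec 21).
Add 3 hours and 40 minutes leg 2 → 07:37 UTC.
Add 7 hours and 5 minutes layover in San Teodoro → 14:42 UTC.
Add 6 hours 50 minutes leg 3 → 21:32 UTC.
Add 4 hours and 11 minutes layover in Bellhaven → 01:43 UTC (Dec 22).
Add 10 hours and 40 minutes leg 4 → 12:23 UTC.
New Almaty is UTC−2:00, so local arrival = 12:23 − 2:00 = 10:23 on Dec 22.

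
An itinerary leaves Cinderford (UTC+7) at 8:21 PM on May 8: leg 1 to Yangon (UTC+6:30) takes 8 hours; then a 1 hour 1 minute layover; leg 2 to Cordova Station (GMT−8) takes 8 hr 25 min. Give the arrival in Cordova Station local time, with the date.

10:47 PM on May 8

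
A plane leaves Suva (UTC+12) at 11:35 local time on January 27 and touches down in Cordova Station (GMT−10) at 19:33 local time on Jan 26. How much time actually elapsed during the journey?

Departure in UTC: 11:35 − 12:00 = 23:35 on Jan 26.
Arrival in UTC: 19:33 + 10:00 = 05:33 on Jan 27.
Elapsed = 05:33 − 23:35 (+1 day) = 5 hours 58 minutes.

5 hours 58 minutes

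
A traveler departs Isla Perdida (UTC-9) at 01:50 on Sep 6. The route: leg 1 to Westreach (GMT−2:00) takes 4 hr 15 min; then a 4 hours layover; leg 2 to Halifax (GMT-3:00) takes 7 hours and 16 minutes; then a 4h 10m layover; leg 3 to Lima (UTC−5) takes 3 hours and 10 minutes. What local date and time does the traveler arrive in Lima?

04:41 on September 7

Convert departure to UTC: 01:50 + 9:00 = 10:50 UTC on Sep 6.
Add 4 hours 15 minutes leg 1 → 15:05 UTC.
Add 4 hours layover in Westreach → 19:05 UTC.
Add 7 hours 16 minutes leg 2 → 02:21 UTC (Sep 7).
Add 4 hours and 10 minutes layover in Halifax → 06:31 UTC.
Add 3 hours and 10 minutes leg 3 → 09:41 UTC.
Lima is UTC−5:00, so local arrival = 09:41 − 5:00 = 04:41 on Sep 7.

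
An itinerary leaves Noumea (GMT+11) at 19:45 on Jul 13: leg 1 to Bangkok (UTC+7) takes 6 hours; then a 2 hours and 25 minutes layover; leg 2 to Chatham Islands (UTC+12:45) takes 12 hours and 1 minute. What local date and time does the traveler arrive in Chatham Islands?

17:56 on July 14

Convert departure to UTC: 19:45 − 11:00 = 08:45 UTC on Jul 13.
Add 6 hours leg 1 → 14:45 UTC.
Add 2 hours 25 minutes layover in Bangkok → 17:10 UTC.
Add 12 hours 1 minute leg 2 → 05:11 UTC (Jul 14).
Chatham Islands is UTC+12:45, so local arrival = 05:11 + 12:45 = 17:56 on Jul 14.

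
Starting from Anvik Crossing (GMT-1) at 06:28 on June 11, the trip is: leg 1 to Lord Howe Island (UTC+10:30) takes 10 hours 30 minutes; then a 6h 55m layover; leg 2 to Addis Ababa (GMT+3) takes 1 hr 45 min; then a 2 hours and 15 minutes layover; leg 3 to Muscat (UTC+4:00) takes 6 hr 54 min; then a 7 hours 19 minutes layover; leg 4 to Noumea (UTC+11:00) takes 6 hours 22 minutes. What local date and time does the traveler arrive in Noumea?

Convert departure to UTC: 06:28 + 1:00 = 07:28 UTC on Jun 11.
Add 10 hours 30 minutes leg 1 → 17:58 UTC.
Add 6 hours 55 minutes layover in Lord Howe Island → 00:53 UTC (Jun 12).
Add 1 hour and 45 minutes leg 2 → 02:38 UTC.
Add 2 hours and 15 minutes layover in Addis Ababa → 04:53 UTC.
Add 6 hours and 54 minutes leg 3 → 11:47 UTC.
Add 7 hours 19 minutes layover in Muscat → 19:06 UTC.
Add 6 hours and 22 minutes leg 4 → 01:28 UTC (Jun 13).
Noumea is UTC+11:00, so local arrival = 01:28 + 11:00 = 12:28 on Jun 13.

12:28 on June 13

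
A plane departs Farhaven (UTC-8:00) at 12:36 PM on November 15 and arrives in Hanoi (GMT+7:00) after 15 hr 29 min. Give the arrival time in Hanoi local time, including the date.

7:05 PM on November 16

Hanoi is 15:00 ahead of Farhaven.
After 15 hours and 29 minutes it is 4:05 AM (Nov 16) in Farhaven.
Shift by the zone difference: 4:05 AM + 15:00 = 7:05 PM on Nov 16 in Hanoi.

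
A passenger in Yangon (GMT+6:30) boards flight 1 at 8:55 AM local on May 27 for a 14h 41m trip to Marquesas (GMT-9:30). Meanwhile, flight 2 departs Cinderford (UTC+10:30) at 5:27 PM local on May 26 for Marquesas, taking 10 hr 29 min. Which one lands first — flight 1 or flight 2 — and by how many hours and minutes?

Flight 1 in UTC: 8:55 AM − 6:30 = 2:25 AM on May 27.
+14 hours and 41 minutes → arrive 5:06 PM UTC on May 27.
Flight 2 in UTC: 5:27 PM − 10:30 = 6:57 AM on May 26.
+10 hours 29 minutes → arrive 5:26 PM UTC on May 26.
Flight 2 lands earlier by 23 hours 40 minutes.

the second, by 23 hours 40 minutes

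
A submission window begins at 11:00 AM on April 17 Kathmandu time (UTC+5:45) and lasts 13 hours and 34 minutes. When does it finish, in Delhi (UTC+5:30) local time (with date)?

12:19 AM on April 18

Convert start to UTC: 11:00 AM − 5:45 = 5:15 AM UTC on Apr 17.
Add 13 hours 34 minutes duration → 6:49 PM UTC.
Delhi is UTC+5:30, so local end time = 6:49 PM + 5:30 = 12:19 AM on Apr 18.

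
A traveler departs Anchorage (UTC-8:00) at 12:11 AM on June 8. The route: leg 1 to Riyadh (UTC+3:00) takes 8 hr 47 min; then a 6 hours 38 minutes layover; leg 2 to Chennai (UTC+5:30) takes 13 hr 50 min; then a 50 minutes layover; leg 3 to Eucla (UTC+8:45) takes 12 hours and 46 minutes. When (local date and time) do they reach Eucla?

Convert departure to UTC: 12:11 AM + 8:00 = 8:11 AM UTC on Jun 8.
Add 8 hours 47 minutes leg 1 → 4:58 PM UTC.
Add 6 hours and 38 minutes layover in Riyadh → 11:36 PM UTC.
Add 13 hours 50 minutes leg 2 → 1:26 PM UTC (Jun 9).
Add 50 minutes layover in Chennai → 2:16 PM UTC.
Add 12 hours and 46 minutes leg 3 → 3:02 AM UTC (Jun 10).
Eucla is UTC+8:45, so local arrival = 3:02 AM + 8:45 = 11:47 AM on Jun 10.

11:47 AM on June 10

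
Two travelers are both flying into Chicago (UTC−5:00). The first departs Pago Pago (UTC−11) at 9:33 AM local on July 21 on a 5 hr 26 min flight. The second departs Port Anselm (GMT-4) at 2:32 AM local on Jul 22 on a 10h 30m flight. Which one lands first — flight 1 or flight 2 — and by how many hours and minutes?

Flight 1 in UTC: 9:33 AM + 11:00 = 8:33 PM on Jul 21.
+5 hours and 26 minutes → arrive 1:59 AM UTC on Jul 22.
Flight 2 in UTC: 2:32 AM + 4:00 = 6:32 AM on Jul 22.
+10 hours 30 minutes → arrive 5:02 PM UTC on Jul 22.
Flight 1 lands earlier by 15 hours 3 minutes.

the first, by 15 hours 3 minutes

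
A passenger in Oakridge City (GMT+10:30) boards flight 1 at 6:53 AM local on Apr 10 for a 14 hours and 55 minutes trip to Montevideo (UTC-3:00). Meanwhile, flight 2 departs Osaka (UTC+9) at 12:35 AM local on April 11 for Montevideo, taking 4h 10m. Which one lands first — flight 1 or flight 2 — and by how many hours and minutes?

Flight 1 in UTC: 6:53 AM − 10:30 = 8:23 PM on Apr 9.
+14 hours and 55 minutes → arrive 11:18 AM UTC on Apr 10.
Flight 2 in UTC: 12:35 AM − 9:00 = 3:35 PM on Apr 10.
+4 hours and 10 minutes → arrive 7:45 PM UTC on Apr 10.
Flight 1 lands earlier by 8 hours 27 minutes.

the first, by 8 hours 27 minutes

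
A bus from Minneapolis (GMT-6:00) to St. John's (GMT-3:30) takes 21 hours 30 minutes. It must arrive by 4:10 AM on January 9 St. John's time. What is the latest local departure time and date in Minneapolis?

Target arrival in UTC: 4:10 AM + 3:30 = 7:40 AM on Jan 9.
Subtract 21 hours and 30 minutes → departure 10:10 AM UTC on Jan 8.
Minneapolis is UTC−6:00: 10:10 AM − 6:00 = 4:10 AM on Jan 8.

4:10 AM on Jan 8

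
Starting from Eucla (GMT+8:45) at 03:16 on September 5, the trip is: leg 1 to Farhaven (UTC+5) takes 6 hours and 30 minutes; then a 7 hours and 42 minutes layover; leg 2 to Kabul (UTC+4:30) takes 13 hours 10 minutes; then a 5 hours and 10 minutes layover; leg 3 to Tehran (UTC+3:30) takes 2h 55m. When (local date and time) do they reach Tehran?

Convert departure to UTC: 03:16 − 8:45 = 18:31 UTC on Sep 4.
Add 6 hours and 30 minutes leg 1 → 01:01 UTC (Sep 5).
Add 7 hours and 42 minutes layover in Farhaven → 08:43 UTC.
Add 13 hours and 10 minutes leg 2 → 21:53 UTC.
Add 5 hours 10 minutes layover in Kabul → 03:03 UTC (Sep 6).
Add 2 hours and 55 minutes leg 3 → 05:58 UTC.
Tehran is UTC+3:30, so local arrival = 05:58 + 3:30 = 09:28 on Sep 6.

09:28 on September 6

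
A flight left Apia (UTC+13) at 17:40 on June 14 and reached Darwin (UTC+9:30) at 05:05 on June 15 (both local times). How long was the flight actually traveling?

14 hours 55 minutes

Departure in UTC: 17:40 − 13:00 = 04:40 on Jun 14.
Arrival in UTC: 05:05 − 9:30 = 19:35 on Jun 14.
Elapsed = 19:35 − 04:40 = 14 hours 55 minutes.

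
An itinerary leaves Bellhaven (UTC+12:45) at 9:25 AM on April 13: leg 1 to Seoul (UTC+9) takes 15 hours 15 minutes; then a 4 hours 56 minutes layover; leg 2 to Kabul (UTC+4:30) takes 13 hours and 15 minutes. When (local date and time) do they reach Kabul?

Convert departure to UTC: 9:25 AM − 12:45 = 8:40 PM UTC on Apr 12.
Add 15 hours 15 minutes leg 1 → 11:55 AM UTC (Apr 13).
Add 4 hours and 56 minutes layover in Seoul → 4:51 PM UTC.
Add 13 hours and 15 minutes leg 2 → 6:06 AM UTC (Apr 14).
Kabul is UTC+4:30, so local arrival = 6:06 AM + 4:30 = 10:36 AM on Apr 14.

10:36 AM on April 14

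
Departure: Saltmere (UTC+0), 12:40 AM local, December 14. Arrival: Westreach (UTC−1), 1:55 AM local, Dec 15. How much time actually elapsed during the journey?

Westreach is 1:00 behind Saltmere.
Clock-face elapsed time (ignoring zones) is 25 hours 15 minutes.
Actual elapsed = 25 hours 15 minutes + 1:00 = 26 hours 15 minutes.

26 hours 15 minutes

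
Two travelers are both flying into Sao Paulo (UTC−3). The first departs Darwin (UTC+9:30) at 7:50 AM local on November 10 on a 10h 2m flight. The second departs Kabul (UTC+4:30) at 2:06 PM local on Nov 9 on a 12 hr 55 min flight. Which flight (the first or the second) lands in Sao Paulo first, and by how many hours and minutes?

Flight 1 in UTC: 7:50 AM − 9:30 = 10:20 PM on Nov 9.
+10 hours and 2 minutes → arrive 8:22 AM UTC on Nov 10.
Flight 2 in UTC: 2:06 PM − 4:30 = 9:36 AM on Nov 9.
+12 hours 55 minutes → arrive 10:31 PM UTC on Nov 9.
Flight 2 lands earlier by 9 hours 51 minutes.

the second, by 9 hours 51 minutes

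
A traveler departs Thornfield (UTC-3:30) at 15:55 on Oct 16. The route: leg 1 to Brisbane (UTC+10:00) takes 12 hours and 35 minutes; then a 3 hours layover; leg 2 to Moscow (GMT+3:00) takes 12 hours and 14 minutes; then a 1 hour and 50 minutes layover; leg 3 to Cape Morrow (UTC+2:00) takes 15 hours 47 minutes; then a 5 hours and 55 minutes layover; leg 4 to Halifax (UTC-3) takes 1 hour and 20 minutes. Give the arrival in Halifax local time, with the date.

21:06 on Oct 18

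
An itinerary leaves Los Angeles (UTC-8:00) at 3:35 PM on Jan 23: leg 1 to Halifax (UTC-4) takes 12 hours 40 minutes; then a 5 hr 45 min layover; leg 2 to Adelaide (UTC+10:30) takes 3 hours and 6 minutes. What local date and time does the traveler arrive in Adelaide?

7:36 AM on January 25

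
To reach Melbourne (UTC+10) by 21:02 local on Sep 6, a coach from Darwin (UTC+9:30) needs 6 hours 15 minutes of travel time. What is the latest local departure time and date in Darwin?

Target arrival in UTC: 21:02 − 10:00 = 11:02 on Sep 6.
Subtract 6 hours and 15 minutes → departure 04:47 UTC on Sep 6.
Darwin is UTC+9:30: 04:47 + 9:30 = 14:17 on Sep 6.

14:17 on September 6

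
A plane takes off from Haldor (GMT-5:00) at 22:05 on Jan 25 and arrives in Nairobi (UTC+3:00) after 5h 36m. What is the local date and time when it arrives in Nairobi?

Convert departure to UTC: 22:05 + 5:00 = 03:05 UTC on Jan 26.
Add 5 hours 36 minutes travel time → 08:41 UTC.
Nairobi is UTC+3:00, so local arrival = 08:41 + 3:00 = 11:41 on Jan 26.

11:41 on Jan 26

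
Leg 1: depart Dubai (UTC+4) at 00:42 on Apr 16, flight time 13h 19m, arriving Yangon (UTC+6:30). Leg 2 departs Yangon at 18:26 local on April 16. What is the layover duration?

1 hour 55 minutes

Convert departure to UTC: 00:42 − 4:00 = 20:42 UTC on Apr 15.
Add 13 hours 19 minutes flight time → 10:01 UTC (Apr 16).
Yangon is UTC+6:30, so local arrival = 10:01 + 6:30 = 16:31 on Apr 16.
Layover = 18:26 − 16:31 = 1 hour 55 minutes.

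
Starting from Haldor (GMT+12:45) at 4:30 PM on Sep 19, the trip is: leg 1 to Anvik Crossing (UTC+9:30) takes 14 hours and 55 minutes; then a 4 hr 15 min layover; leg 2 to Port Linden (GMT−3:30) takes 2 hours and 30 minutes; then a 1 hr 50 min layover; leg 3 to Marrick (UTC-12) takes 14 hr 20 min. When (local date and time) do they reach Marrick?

5:35 AM on September 20

Convert departure to UTC: 4:30 PM − 12:45 = 3:45 AM UTC on Sep 19.
Add 14 hours and 55 minutes leg 1 → 6:40 PM UTC.
Add 4 hours 15 minutes layover in Anvik Crossing → 10:55 PM UTC.
Add 2 hours 30 minutes leg 2 → 1:25 AM UTC (Sep 20).
Add 1 hour 50 minutes layover in Port Linden → 3:15 AM UTC.
Add 14 hours 20 minutes leg 3 → 5:35 PM UTC.
Marrick is UTC−12:00, so local arrival = 5:35 PM − 12:00 = 5:35 AM on Sep 20.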